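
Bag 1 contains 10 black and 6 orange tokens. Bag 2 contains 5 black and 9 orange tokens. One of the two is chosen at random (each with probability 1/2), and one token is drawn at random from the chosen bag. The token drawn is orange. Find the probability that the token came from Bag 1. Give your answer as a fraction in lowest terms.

P(orange | Bag 1) = 3/8; P(orange | Bag 2) = 9/14.
P(orange) = 1/2·3/8 + 1/2·9/14 = 57/112.
By Bayes' rule, P(Bag 1 | orange) = 3/16 / 57/112 = 7/19 ≈ 0.3684.

7/19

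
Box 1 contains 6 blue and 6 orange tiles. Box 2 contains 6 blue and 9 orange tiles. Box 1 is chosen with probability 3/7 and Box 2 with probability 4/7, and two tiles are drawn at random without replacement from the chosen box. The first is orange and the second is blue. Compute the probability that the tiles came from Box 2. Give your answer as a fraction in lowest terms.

44/79

P(E | Box 1) = 3/11; P(E | Box 2) = 9/35.
P(E) = 3/7·3/11 + 4/7·9/35 = 711/2695.
By Bayes' rule, P(Box 2 | E) = 36/245 / 711/2695 = 44/79 ≈ 0.5570.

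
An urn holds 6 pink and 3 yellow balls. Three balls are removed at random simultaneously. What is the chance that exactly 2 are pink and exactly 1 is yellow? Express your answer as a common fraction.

Unordered draws without replacement: count favorable combinations over C(9,3).
Favorable = C(6,2) · C(3,1) = 45; total = C(9,3) = 84.
P = 45/84 = 15/28 ≈ 0.5357.

15/28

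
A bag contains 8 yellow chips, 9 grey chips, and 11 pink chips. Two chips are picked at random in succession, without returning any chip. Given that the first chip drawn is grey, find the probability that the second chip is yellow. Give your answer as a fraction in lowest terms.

After removing 1 grey, the bag has 8 yellow out of 27 remaining.
P(second is yellow | given) = 8/27 ≈ 0.2963.

8/27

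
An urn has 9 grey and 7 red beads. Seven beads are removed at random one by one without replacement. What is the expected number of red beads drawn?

By linearity of expectation, E[X] = Σ P(draw i is red); by symmetry each draw (even without replacement) has P(red) = 7/16.
E[X] = 7 · 7/16 = 49/16 ≈ 3.0625.

49/16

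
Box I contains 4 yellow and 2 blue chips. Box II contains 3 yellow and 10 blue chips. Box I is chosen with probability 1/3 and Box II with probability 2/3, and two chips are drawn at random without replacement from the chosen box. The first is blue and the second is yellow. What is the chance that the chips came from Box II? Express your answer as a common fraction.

75/127

P(E | Box I) = 4/15; P(E | Box II) = 5/26.
P(E) = 1/3·4/15 + 2/3·5/26 = 127/585.
By Bayes' rule, P(Box II | E) = 5/39 / 127/585 = 75/127 ≈ 0.5906.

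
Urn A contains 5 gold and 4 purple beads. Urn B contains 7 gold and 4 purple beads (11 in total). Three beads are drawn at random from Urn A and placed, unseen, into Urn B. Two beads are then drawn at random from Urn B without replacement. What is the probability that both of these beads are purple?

71/546

Condition on how many of the transferred beads are purple (from Urn A: 4 purple of 9; then Urn B has 14 total).
  0 purple: C(4,0)C(5,3)/C(9,3) = 5/42; then P = C(4,2)/C(14,2) = 6/91
  1 purple: C(4,1)C(5,2)/C(9,3) = 10/21; then P = C(5,2)/C(14,2) = 10/91
  2 purple: C(4,2)C(5,1)/C(9,3) = 5/14; then P = C(6,2)/C(14,2) = 15/91
  3 purple: C(4,3)C(5,0)/C(9,3) = 1/21; then P = C(7,2)/C(14,2) = 3/13
P(both purple) = 71/546 ≈ 0.1300.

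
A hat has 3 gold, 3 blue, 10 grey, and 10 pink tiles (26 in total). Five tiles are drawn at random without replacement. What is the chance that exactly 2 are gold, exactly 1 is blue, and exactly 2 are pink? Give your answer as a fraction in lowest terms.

81/13156

Unordered draws without replacement: count favorable combinations over C(26,5).
Favorable = C(3,2) · C(3,1) · C(10,0) · C(10,2) = 405; total = C(26,5) = 65780.
P = 405/65780 = 81/13156 ≈ 0.0062.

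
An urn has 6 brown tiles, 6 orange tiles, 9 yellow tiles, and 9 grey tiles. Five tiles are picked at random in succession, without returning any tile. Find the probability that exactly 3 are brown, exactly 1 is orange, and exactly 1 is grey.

Unordered draws without replacement: count favorable combinations over C(30,5).
Favorable = C(6,3) · C(6,1) · C(9,0) · C(9,1) = 1080; total = C(30,5) = 142506.
P = 1080/142506 = 20/2639 ≈ 0.0076.

20/2639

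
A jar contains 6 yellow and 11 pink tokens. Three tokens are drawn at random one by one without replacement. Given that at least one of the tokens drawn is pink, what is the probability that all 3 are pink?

P(all 3 pink) = C(11,3)/C(17,3) = 33/136; P(at least one pink) = 1 − C(6,3)/C(17,3) = 33/34.
Since 'all 3 pink' ⊆ 'at least one pink', P(all 3 | at least one) = 33/136 / 33/34 = 1/4 ≈ 0.2500.

1/4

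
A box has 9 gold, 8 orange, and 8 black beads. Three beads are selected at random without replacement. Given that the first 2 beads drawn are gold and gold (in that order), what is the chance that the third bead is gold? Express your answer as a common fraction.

7/23

After removing 2 gold, the box has 7 gold out of 23 remaining.
P(third is gold | given) = 7/23 ≈ 0.3043.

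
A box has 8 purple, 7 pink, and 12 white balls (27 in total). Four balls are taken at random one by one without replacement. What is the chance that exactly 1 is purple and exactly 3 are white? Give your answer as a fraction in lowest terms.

176/1755

Unordered draws without replacement: count favorable combinations over C(27,4).
Favorable = C(8,1) · C(7,0) · C(12,3) = 1760; total = C(27,4) = 17550.
P = 1760/17550 = 176/1755 ≈ 0.1003.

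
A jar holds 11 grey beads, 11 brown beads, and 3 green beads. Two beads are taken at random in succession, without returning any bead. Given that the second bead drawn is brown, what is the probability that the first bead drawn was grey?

11/24

P(first=grey and the second bead drawn is brown) = (11/25)·(11/24) = 121/600.
P(the second bead drawn is brown) = Σ over first color = 121/600 + 11/60 + 11/200 = 11/25.
By Bayes, P(first=grey | the second bead drawn is brown) = 121/600 / 11/25 = 11/24 ≈ 0.4583.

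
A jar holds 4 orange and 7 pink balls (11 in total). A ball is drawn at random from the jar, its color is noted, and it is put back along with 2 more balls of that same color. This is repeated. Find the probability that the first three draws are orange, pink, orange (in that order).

56/715

Track the composition after each reinforcement of +2.
P = (4/11) · (7/13) · (6/15) = 56/715 ≈ 0.0783.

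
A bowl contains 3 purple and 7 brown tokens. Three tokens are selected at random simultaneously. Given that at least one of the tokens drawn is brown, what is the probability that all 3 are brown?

P(all 3 brown) = C(7,3)/C(10,3) = 7/24; P(at least one brown) = 1 − C(3,3)/C(10,3) = 119/120.
Since 'all 3 brown' ⊆ 'at least one brown', P(all 3 | at least one) = 7/24 / 119/120 = 5/17 ≈ 0.2941.

5/17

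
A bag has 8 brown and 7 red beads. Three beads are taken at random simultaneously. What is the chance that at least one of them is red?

57/65

Use the complement: P(at least one red) = 1 − P(no red).
P(none) = C(8,3)/C(15,3) = 56/455.
So P = 1 − 56/455 = 57/65 ≈ 0.8769.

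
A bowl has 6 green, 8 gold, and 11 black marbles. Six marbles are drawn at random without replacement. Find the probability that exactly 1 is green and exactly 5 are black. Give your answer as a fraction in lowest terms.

Unordered draws without replacement: count favorable combinations over C(25,6).
Favorable = C(6,1) · C(8,0) · C(11,5) = 2772; total = C(25,6) = 177100.
P = 2772/177100 = 9/575 ≈ 0.0157.

9/575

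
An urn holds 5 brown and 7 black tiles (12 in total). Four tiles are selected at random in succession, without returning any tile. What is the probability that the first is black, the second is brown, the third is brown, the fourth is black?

Multiply the conditional probability of each draw in order, without replacement, so each draw removes one from its color and from the total.
P = (7/12) · (5/11) · (4/10) · (6/9) = 7/99 ≈ 0.0707.

7/99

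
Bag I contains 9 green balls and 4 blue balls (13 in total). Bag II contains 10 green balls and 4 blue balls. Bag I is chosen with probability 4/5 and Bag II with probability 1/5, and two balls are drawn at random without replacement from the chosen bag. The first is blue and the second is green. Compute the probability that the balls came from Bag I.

P(E | Bag I) = 3/13; P(E | Bag II) = 20/91.
P(E) = 4/5·3/13 + 1/5·20/91 = 8/35.
By Bayes' rule, P(Bag I | E) = 12/65 / 8/35 = 21/26 ≈ 0.8077.

21/26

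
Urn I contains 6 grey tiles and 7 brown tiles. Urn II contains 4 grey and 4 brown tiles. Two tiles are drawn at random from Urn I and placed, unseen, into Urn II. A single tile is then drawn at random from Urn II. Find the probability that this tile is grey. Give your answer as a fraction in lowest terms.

32/65

Condition on how many of the transferred tiles are grey (from Urn I: 6 grey of 13; then Urn II has 10 total).
  0 grey: C(6,0)C(7,2)/C(13,2) = 7/26; then P = 4/10
  1 grey: C(6,1)C(7,1)/C(13,2) = 7/13; then P = 5/10
  2 grey: C(6,2)C(7,0)/C(13,2) = 5/26; then P = 6/10
P(grey from Urn II) = 32/65 ≈ 0.4923.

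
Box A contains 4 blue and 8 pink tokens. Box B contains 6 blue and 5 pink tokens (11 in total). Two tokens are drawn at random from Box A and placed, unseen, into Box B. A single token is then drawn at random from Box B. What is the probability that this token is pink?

Condition on how many of the transferred tokens are pink (from Box A: 8 pink of 12; then Box B has 13 total).
  0 pink: C(8,0)C(4,2)/C(12,2) = 1/11; then P = 5/13
  1 pink: C(8,1)C(4,1)/C(12,2) = 16/33; then P = 6/13
  2 pink: C(8,2)C(4,0)/C(12,2) = 14/33; then P = 7/13
P(pink from Box B) = 19/39 ≈ 0.4872.

19/39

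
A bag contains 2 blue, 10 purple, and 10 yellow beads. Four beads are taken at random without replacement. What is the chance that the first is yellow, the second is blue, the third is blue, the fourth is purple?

5/4389

Multiply the conditional probability of each draw in order, without replacement, so each draw removes one from its color and from the total.
P = (10/22) · (2/21) · (1/20) · (10/19) = 5/4389 ≈ 0.0011.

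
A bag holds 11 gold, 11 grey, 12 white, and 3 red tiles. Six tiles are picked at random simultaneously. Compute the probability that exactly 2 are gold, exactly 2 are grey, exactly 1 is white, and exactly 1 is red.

Unordered draws without replacement: count favorable combinations over C(37,6).
Favorable = C(11,2) · C(11,2) · C(12,1) · C(3,1) = 108900; total = C(37,6) = 2324784.
P = 108900/2324784 = 825/17612 ≈ 0.0468.

825/17612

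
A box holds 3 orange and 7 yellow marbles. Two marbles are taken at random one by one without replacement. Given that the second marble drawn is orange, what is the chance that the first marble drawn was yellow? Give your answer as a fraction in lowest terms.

7/9

P(first=yellow and the second marble drawn is orange) = (7/10)·(3/9) = 7/30.
P(the second marble drawn is orange) = Σ over first color = 1/15 + 7/30 = 3/10.
By Bayes, P(first=yellow | the second marble drawn is orange) = 7/30 / 3/10 = 7/9 ≈ 0.7778.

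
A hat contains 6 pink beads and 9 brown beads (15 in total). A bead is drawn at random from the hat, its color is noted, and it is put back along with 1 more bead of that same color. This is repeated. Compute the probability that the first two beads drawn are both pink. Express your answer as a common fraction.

7/40

After a pink draw the hat holds 7 pink out of 16.
P = (6/15)·(7/16) = 7/40 ≈ 0.1750.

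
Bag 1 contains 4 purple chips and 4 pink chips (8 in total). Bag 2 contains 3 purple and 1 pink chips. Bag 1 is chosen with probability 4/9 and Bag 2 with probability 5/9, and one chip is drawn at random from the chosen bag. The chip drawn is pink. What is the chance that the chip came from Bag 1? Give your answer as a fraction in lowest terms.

P(pink | Bag 1) = 1/2; P(pink | Bag 2) = 1/4.
P(pink) = 4/9·1/2 + 5/9·1/4 = 13/36.
By Bayes' rule, P(Bag 1 | pink) = 2/9 / 13/36 = 8/13 ≈ 0.6154.

8/13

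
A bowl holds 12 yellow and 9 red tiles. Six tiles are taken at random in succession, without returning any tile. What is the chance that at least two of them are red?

Sum the hypergeometric tail for j = 2,…,6 red tiles.
Favorable = C(9,2)·C(12,4) + C(9,3)·C(12,3) + C(9,4)·C(12,2) + C(9,5)·C(12,1) + C(9,6)·C(12,0) = 46212; total = C(21,6) = 54264.
P = 46212/54264 = 3851/4522 ≈ 0.8516.

3851/4522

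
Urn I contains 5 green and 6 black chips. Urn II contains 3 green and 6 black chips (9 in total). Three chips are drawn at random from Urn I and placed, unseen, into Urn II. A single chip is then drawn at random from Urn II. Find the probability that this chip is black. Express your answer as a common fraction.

7/11

Condition on how many of the transferred chips are black (from Urn I: 6 black of 11; then Urn II has 12 total).
  0 black: C(6,0)C(5,3)/C(11,3) = 2/33; then P = 6/12
  1 black: C(6,1)C(5,2)/C(11,3) = 4/11; then P = 7/12
  2 black: C(6,2)C(5,1)/C(11,3) = 5/11; then P = 8/12
  3 black: C(6,3)C(5,0)/C(11,3) = 4/33; then P = 9/12
P(black from Urn II) = 7/11 ≈ 0.6364.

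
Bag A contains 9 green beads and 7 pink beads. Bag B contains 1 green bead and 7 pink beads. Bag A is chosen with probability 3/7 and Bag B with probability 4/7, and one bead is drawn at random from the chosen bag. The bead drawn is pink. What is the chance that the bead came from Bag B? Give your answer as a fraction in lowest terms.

P(pink | Bag A) = 7/16; P(pink | Bag B) = 7/8.
P(pink) = 3/7·7/16 + 4/7·7/8 = 11/16.
By Bayes' rule, P(Bag B | pink) = 1/2 / 11/16 = 8/11 ≈ 0.7273.

8/11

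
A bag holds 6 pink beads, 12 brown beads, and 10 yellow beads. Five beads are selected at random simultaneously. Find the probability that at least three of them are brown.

Sum the hypergeometric tail for j = 3,…,5 brown beads.
Favorable = C(12,3)·C(16,2) + C(12,4)·C(16,1) + C(12,5)·C(16,0) = 35112; total = C(28,5) = 98280.
P = 35112/98280 = 209/585 ≈ 0.3573.

209/585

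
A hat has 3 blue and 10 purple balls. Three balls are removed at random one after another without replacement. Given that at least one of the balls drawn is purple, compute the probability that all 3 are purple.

8/19

P(all 3 purple) = C(10,3)/C(13,3) = 60/143; P(at least one purple) = 1 − C(3,3)/C(13,3) = 285/286.
Since 'all 3 purple' ⊆ 'at least one purple', P(all 3 | at least one) = 60/143 / 285/286 = 8/19 ≈ 0.4211.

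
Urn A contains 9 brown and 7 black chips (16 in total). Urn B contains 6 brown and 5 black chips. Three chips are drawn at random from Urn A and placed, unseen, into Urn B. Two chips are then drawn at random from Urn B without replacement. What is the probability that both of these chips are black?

Condition on how many of the transferred chips are black (from Urn A: 7 black of 16; then Urn B has 14 total).
  0 black: C(7,0)C(9,3)/C(16,3) = 3/20; then P = C(5,2)/C(14,2) = 10/91
  1 black: C(7,1)C(9,2)/C(16,3) = 9/20; then P = C(6,2)/C(14,2) = 15/91
  2 black: C(7,2)C(9,1)/C(16,3) = 27/80; then P = C(7,2)/C(14,2) = 3/13
  3 black: C(7,3)C(9,0)/C(16,3) = 1/16; then P = C(8,2)/C(14,2) = 4/13
P(both black) = 1367/7280 ≈ 0.1878.

1367/7280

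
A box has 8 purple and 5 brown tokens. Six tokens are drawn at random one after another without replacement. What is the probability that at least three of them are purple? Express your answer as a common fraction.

Sum the hypergeometric tail for j = 3,…,6 purple tokens.
Favorable = C(8,3)·C(5,3) + C(8,4)·C(5,2) + C(8,5)·C(5,1) + C(8,6)·C(5,0) = 1568; total = C(13,6) = 1716.
P = 1568/1716 = 392/429 ≈ 0.9138.

392/429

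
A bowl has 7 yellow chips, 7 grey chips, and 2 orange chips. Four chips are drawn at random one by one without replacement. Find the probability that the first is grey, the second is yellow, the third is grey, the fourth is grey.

Multiply the conditional probability of each draw in order, without replacement, so each draw removes one from its color and from the total.
P = (7/16) · (7/15) · (6/14) · (5/13) = 7/208 ≈ 0.0337.

7/208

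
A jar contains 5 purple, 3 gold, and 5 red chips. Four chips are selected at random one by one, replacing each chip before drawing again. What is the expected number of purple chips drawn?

By linearity of expectation, E[X] = Σ P(draw i is purple); each independent draw has P(purple) = 5/13.
E[X] = 4 · 5/13 = 20/13 ≈ 1.5385.

20/13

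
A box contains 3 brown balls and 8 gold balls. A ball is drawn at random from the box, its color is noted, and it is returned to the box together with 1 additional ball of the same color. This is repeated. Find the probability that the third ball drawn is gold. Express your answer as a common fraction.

Sum over the four possibilities for the first two draws (gold/not-gold each), tracking how the gold count and total change by +1 per draw.
P(third is gold) = 8/11 ≈ 0.7273. (In a Pólya urn every draw has the same marginal probability 8/11.)

8/11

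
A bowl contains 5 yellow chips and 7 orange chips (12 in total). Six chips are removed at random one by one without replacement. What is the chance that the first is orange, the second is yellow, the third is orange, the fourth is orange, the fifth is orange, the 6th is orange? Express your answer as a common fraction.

Multiply the conditional probability of each draw in order, without replacement, so each draw removes one from its color and from the total.
P = (7/12) · (5/11) · (6/10) · (5/9) · (4/8) · (3/7) = 5/264 ≈ 0.0189.

5/264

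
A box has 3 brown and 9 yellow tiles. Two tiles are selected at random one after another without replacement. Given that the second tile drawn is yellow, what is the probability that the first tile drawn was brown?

3/11

P(first=brown and the second tile drawn is yellow) = (3/12)·(9/11) = 9/44.
P(the second tile drawn is yellow) = Σ over first color = 9/44 + 6/11 = 3/4.
By Bayes, P(first=brown | the second tile drawn is yellow) = 9/44 / 3/4 = 3/11 ≈ 0.2727.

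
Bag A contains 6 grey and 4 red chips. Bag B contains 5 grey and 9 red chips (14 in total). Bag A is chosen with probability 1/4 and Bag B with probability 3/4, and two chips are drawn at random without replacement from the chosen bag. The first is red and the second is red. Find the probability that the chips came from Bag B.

P(E | Bag A) = 2/15; P(E | Bag B) = 36/91.
P(E) = 1/4·2/15 + 3/4·36/91 = 901/2730.
By Bayes' rule, P(Bag B | E) = 27/91 / 901/2730 = 810/901 ≈ 0.8990.

810/901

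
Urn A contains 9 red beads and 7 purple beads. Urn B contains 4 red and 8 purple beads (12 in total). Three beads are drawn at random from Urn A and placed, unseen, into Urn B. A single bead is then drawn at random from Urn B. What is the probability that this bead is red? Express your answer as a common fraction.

Condition on how many of the transferred beads are red (from Urn A: 9 red of 16; then Urn B has 15 total).
  0 red: C(9,0)C(7,3)/C(16,3) = 1/16; then P = 4/15
  1 red: C(9,1)C(7,2)/C(16,3) = 27/80; then P = 5/15
  2 red: C(9,2)C(7,1)/C(16,3) = 9/20; then P = 6/15
  3 red: C(9,3)C(7,0)/C(16,3) = 3/20; then P = 7/15
P(red from Urn B) = 91/240 ≈ 0.3792.

91/240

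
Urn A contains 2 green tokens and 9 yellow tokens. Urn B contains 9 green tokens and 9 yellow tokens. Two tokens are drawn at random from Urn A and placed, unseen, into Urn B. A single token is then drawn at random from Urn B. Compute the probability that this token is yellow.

117/220

Condition on how many of the transferred tokens are yellow (from Urn A: 9 yellow of 11; then Urn B has 20 total).
  0 yellow: C(9,0)C(2,2)/C(11,2) = 1/55; then P = 9/20
  1 yellow: C(9,1)C(2,1)/C(11,2) = 18/55; then P = 10/20
  2 yellow: C(9,2)C(2,0)/C(11,2) = 36/55; then P = 11/20
P(yellow from Urn B) = 117/220 ≈ 0.5318.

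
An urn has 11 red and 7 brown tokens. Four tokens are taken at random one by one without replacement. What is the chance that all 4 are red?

Unordered draws without replacement: count favorable combinations over C(18,4).
Favorable = C(11,4) · C(7,0) = 330; total = C(18,4) = 3060.
P = 330/3060 = 11/102 ≈ 0.1078.

11/102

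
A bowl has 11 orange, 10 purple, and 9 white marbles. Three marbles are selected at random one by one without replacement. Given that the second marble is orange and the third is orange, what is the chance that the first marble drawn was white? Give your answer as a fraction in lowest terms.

P(first=white and the second marble is orange and the third is orange) = (9/30)·(11/29)·(10/28) = 33/812.
P(E) = Σ over first color = 33/812 + 55/1218 + 33/812 = 11/87.
By Bayes, P(first=white | E) = 33/812 / 11/87 = 9/28 ≈ 0.3214.

9/28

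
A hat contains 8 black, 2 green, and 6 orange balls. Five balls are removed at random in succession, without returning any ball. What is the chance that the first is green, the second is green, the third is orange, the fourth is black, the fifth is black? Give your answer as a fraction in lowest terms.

Multiply the conditional probability of each draw in order, without replacement, so each draw removes one from its color and from the total.
P = (2/16) · (1/15) · (6/14) · (8/13) · (7/12) = 1/780 ≈ 0.0013.

1/780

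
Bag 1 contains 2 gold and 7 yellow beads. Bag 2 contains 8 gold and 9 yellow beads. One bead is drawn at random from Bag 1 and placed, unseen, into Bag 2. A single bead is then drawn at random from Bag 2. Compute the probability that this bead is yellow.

44/81

Condition on how many of the transferred beads are yellow (from Bag 1: 7 yellow of 9; then Bag 2 has 18 total).
  0 yellow: C(7,0)C(2,1)/C(9,1) = 2/9; then P = 9/18
  1 yellow: C(7,1)C(2,0)/C(9,1) = 7/9; then P = 10/18
P(yellow from Bag 2) = 44/81 ≈ 0.5432.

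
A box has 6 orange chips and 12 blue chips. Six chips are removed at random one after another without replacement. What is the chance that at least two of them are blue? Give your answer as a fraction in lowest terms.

Sum the hypergeometric tail for j = 2,…,6 blue chips.
Favorable = C(12,2)·C(6,4) + C(12,3)·C(6,3) + C(12,4)·C(6,2) + C(12,5)·C(6,1) + C(12,6)·C(6,0) = 18491; total = C(18,6) = 18564.
P = 18491/18564 = 18491/18564 ≈ 0.9961.

18491/18564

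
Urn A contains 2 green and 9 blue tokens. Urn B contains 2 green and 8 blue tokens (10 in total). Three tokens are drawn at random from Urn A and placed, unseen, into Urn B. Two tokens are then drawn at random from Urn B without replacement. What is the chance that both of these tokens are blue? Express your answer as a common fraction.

Condition on how many of the transferred tokens are blue (from Urn A: 9 blue of 11; then Urn B has 13 total).
  1 blue: C(9,1)C(2,2)/C(11,3) = 3/55; then P = C(9,2)/C(13,2) = 6/13
  2 blue: C(9,2)C(2,1)/C(11,3) = 24/55; then P = C(10,2)/C(13,2) = 15/26
  3 blue: C(9,3)C(2,0)/C(11,3) = 28/55; then P = C(11,2)/C(13,2) = 55/78
P(both blue) = 124/195 ≈ 0.6359.

124/195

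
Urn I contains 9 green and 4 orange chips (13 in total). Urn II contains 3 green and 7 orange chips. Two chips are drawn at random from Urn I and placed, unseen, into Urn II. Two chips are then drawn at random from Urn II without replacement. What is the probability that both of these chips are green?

Condition on how many of the transferred chips are green (from Urn I: 9 green of 13; then Urn II has 12 total).
  0 green: C(9,0)C(4,2)/C(13,2) = 1/13; then P = C(3,2)/C(12,2) = 1/22
  1 green: C(9,1)C(4,1)/C(13,2) = 6/13; then P = C(4,2)/C(12,2) = 1/11
  2 green: C(9,2)C(4,0)/C(13,2) = 6/13; then P = C(5,2)/C(12,2) = 5/33
P(both green) = 3/26 ≈ 0.1154.

3/26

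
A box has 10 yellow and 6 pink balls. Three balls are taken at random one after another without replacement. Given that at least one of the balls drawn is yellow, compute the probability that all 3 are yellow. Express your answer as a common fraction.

P(all 3 yellow) = C(10,3)/C(16,3) = 3/14; P(at least one yellow) = 1 − C(6,3)/C(16,3) = 27/28.
Since 'all 3 yellow' ⊆ 'at least one yellow', P(all 3 | at least one) = 3/14 / 27/28 = 2/9 ≈ 0.2222.

2/9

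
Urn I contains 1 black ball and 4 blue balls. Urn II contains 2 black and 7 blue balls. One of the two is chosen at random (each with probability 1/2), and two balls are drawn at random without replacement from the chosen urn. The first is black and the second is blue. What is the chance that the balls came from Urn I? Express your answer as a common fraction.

36/71

P(E | Urn I) = 1/5; P(E | Urn II) = 7/36.
P(E) = 1/2·1/5 + 1/2·7/36 = 71/360.
By Bayes' rule, P(Urn I | E) = 1/10 / 71/360 = 36/71 ≈ 0.5070.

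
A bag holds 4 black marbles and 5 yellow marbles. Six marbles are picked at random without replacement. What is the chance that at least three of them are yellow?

Sum the hypergeometric tail for j = 3,…,5 yellow marbles.
Favorable = C(5,3)·C(4,3) + C(5,4)·C(4,2) + C(5,5)·C(4,1) = 74; total = C(9,6) = 84.
P = 74/84 = 37/42 ≈ 0.8810.

37/42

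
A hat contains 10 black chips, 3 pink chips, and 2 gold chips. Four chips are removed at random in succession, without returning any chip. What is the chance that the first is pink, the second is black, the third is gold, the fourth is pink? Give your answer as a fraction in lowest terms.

1/273

Multiply the conditional probability of each draw in order, without replacement, so each draw removes one from its color and from the total.
P = (3/15) · (10/14) · (2/13) · (2/12) = 1/273 ≈ 0.0037.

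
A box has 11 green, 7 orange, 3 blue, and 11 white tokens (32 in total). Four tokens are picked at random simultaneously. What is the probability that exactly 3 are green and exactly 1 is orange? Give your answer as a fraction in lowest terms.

Unordered draws without replacement: count favorable combinations over C(32,4).
Favorable = C(11,3) · C(7,1) · C(3,0) · C(11,0) = 1155; total = C(32,4) = 35960.
P = 1155/35960 = 231/7192 ≈ 0.0321.

231/7192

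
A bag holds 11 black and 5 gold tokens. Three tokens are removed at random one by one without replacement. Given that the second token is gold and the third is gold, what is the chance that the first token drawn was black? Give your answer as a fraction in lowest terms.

P(first=black and the second token is gold and the third is gold) = (11/16)·(5/15)·(4/14) = 11/168.
P(E) = Σ over first color = 11/168 + 1/56 = 1/12.
By Bayes, P(first=black | E) = 11/168 / 1/12 = 11/14 ≈ 0.7857.

11/14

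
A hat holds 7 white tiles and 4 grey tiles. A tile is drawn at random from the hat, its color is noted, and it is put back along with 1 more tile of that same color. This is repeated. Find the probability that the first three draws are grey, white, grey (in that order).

Track the composition after each reinforcement of +1.
P = (4/11) · (7/12) · (5/13) = 35/429 ≈ 0.0816.

35/429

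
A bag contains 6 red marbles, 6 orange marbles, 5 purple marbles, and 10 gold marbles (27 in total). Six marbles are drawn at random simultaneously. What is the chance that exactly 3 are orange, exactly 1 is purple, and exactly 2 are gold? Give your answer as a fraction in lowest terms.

50/3289

Unordered draws without replacement: count favorable combinations over C(27,6).
Favorable = C(6,0) · C(6,3) · C(5,1) · C(10,2) = 4500; total = C(27,6) = 296010.
P = 4500/296010 = 50/3289 ≈ 0.0152.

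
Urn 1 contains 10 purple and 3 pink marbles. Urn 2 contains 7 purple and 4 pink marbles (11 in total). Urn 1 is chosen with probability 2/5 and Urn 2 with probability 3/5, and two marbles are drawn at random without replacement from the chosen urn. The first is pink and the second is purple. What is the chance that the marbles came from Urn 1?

275/821

P(E | Urn 1) = 5/26; P(E | Urn 2) = 14/55.
P(E) = 2/5·5/26 + 3/5·14/55 = 821/3575.
By Bayes' rule, P(Urn 1 | E) = 1/13 / 821/3575 = 275/821 ≈ 0.3350.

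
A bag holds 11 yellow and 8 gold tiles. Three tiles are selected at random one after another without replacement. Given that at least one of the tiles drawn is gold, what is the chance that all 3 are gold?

14/201

P(all 3 gold) = C(8,3)/C(19,3) = 56/969; P(at least one gold) = 1 − C(11,3)/C(19,3) = 268/323.
Since 'all 3 gold' ⊆ 'at least one gold', P(all 3 | at least one) = 56/969 / 268/323 = 14/201 ≈ 0.0697.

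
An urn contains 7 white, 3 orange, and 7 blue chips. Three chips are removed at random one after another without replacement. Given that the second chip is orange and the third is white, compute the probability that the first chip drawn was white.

P(first=white and the second chip is orange and the third is white) = (7/17)·(3/16)·(6/15) = 21/680.
P(E) = Σ over first color = 21/680 + 7/680 + 49/1360 = 21/272.
By Bayes, P(first=white | E) = 21/680 / 21/272 = 2/5 ≈ 0.4000.

2/5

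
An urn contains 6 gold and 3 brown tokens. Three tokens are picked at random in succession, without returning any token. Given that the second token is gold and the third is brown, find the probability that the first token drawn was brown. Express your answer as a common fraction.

P(first=brown and the second token is gold and the third is brown) = (3/9)·(6/8)·(2/7) = 1/14.
P(E) = Σ over first color = 5/28 + 1/14 = 1/4.
By Bayes, P(first=brown | E) = 1/14 / 1/4 = 2/7 ≈ 0.2857.

2/7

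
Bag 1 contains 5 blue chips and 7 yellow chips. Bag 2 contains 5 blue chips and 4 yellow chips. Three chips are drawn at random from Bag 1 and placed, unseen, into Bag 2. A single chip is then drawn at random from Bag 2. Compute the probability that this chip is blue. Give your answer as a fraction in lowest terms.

25/48

Condition on how many of the transferred chips are blue (from Bag 1: 5 blue of 12; then Bag 2 has 12 total).
  0 blue: C(5,0)C(7,3)/C(12,3) = 7/44; then P = 5/12
  1 blue: C(5,1)C(7,2)/C(12,3) = 21/44; then P = 6/12
  2 blue: C(5,2)C(7,1)/C(12,3) = 7/22; then P = 7/12
  3 blue: C(5,3)C(7,0)/C(12,3) = 1/22; then P = 8/12
P(blue from Bag 2) = 25/48 ≈ 0.5208.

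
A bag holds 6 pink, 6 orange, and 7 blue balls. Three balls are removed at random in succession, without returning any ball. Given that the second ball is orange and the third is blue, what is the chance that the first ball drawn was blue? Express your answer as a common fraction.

6/17

P(first=blue and the second ball is orange and the third is blue) = (7/19)·(6/18)·(6/17) = 14/323.
P(E) = Σ over first color = 14/323 + 35/969 + 14/323 = 7/57.
By Bayes, P(first=blue | E) = 14/323 / 7/57 = 6/17 ≈ 0.3529.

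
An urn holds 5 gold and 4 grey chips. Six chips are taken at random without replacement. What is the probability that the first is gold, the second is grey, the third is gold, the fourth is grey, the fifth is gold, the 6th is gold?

Multiply the conditional probability of each draw in order, without replacement, so each draw removes one from its color and from the total.
P = (5/9) · (4/8) · (4/7) · (3/6) · (3/5) · (2/4) = 1/42 ≈ 0.0238.

1/42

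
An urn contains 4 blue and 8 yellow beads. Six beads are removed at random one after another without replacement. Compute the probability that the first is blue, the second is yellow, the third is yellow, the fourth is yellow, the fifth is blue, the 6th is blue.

2/165

Multiply the conditional probability of each draw in order, without replacement, so each draw removes one from its color and from the total.
P = (4/12) · (8/11) · (7/10) · (6/9) · (3/8) · (2/7) = 2/165 ≈ 0.0121.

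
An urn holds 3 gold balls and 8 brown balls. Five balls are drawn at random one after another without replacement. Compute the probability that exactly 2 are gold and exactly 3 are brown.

Unordered draws without replacement: count favorable combinations over C(11,5).
Favorable = C(3,2) · C(8,3) = 168; total = C(11,5) = 462.
P = 168/462 = 4/11 ≈ 0.3636.

4/11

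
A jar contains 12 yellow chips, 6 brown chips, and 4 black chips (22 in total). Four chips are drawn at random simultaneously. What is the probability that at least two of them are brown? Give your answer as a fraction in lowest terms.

Sum the hypergeometric tail for j = 2,…,4 brown chips.
Favorable = C(6,2)·C(16,2) + C(6,3)·C(16,1) + C(6,4)·C(16,0) = 2135; total = C(22,4) = 7315.
P = 2135/7315 = 61/209 ≈ 0.2919.

61/209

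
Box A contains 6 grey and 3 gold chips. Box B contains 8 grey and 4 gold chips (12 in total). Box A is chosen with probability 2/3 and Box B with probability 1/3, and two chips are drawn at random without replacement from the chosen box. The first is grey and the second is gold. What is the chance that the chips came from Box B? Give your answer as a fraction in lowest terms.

16/49

P(E | Box A) = 1/4; P(E | Box B) = 8/33.
P(E) = 2/3·1/4 + 1/3·8/33 = 49/198.
By Bayes' rule, P(Box B | E) = 8/99 / 49/198 = 16/49 ≈ 0.3265.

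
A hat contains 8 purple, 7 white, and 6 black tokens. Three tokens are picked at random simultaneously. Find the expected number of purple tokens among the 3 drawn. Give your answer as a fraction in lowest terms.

8/7

By linearity of expectation, E[X] = Σ P(draw i is purple); by symmetry each draw (even without replacement) has P(purple) = 8/21.
E[X] = 3 · 8/21 = 8/7 ≈ 1.1429.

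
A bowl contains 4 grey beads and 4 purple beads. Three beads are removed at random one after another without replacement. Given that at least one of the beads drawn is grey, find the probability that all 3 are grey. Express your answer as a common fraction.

P(all 3 grey) = C(4,3)/C(8,3) = 1/14; P(at least one grey) = 1 − C(4,3)/C(8,3) = 13/14.
Since 'all 3 grey' ⊆ 'at least one grey', P(all 3 | at least one) = 1/14 / 13/14 = 1/13 ≈ 0.0769.

1/13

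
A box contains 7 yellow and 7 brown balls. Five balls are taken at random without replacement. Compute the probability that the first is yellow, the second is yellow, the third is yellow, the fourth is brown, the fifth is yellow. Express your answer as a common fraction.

7/286

Multiply the conditional probability of each draw in order, without replacement, so each draw removes one from its color and from the total.
P = (7/14) · (6/13) · (5/12) · (7/11) · (4/10) = 7/286 ≈ 0.0245.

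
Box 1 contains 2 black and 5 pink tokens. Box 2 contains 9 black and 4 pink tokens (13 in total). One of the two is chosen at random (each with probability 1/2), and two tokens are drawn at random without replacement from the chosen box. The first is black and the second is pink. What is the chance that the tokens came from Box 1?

P(E | Box 1) = 5/21; P(E | Box 2) = 3/13.
P(E) = 1/2·5/21 + 1/2·3/13 = 64/273.
By Bayes' rule, P(Box 1 | E) = 5/42 / 64/273 = 65/128 ≈ 0.5078.

65/128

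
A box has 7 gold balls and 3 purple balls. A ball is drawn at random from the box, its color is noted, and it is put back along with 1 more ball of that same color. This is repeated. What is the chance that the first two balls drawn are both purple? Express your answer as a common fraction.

After a purple draw the box holds 4 purple out of 11.
P = (3/10)·(4/11) = 6/55 ≈ 0.1091.

6/55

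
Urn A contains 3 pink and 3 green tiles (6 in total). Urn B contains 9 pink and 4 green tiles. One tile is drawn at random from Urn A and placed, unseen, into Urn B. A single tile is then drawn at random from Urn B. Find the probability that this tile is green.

9/28

Condition on how many of the transferred tiles are green (from Urn A: 3 green of 6; then Urn B has 14 total).
  0 green: C(3,0)C(3,1)/C(6,1) = 1/2; then P = 4/14
  1 green: C(3,1)C(3,0)/C(6,1) = 1/2; then P = 5/14
P(green from Urn B) = 9/28 ≈ 0.3214.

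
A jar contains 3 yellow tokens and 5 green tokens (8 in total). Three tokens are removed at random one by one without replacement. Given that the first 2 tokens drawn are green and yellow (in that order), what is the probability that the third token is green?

After removing 1 yellow, 1 green, the jar has 4 green out of 6 remaining.
P(third is green | given) = 4/6 = 2/3 ≈ 0.6667.

2/3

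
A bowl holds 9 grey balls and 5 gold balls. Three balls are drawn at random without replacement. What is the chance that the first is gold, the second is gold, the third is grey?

Multiply the conditional probability of each draw in order, without replacement, so each draw removes one from its color and from the total.
P = (5/14) · (4/13) · (9/12) = 15/182 ≈ 0.0824.

15/182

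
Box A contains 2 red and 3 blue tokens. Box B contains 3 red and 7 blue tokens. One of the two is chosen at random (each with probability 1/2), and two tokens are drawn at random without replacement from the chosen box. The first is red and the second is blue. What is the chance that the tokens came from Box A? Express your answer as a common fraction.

9/16

P(E | Box A) = 3/10; P(E | Box B) = 7/30.
P(E) = 1/2·3/10 + 1/2·7/30 = 4/15.
By Bayes' rule, P(Box A | E) = 3/20 / 4/15 = 9/16 ≈ 0.5625.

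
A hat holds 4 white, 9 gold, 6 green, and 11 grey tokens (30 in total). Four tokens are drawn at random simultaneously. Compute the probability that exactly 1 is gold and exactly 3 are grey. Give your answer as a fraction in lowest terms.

11/203

Unordered draws without replacement: count favorable combinations over C(30,4).
Favorable = C(4,0) · C(9,1) · C(6,0) · C(11,3) = 1485; total = C(30,4) = 27405.
P = 1485/27405 = 11/203 ≈ 0.0542.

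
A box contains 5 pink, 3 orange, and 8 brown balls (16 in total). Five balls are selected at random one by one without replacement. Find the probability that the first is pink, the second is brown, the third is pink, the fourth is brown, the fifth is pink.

Multiply the conditional probability of each draw in order, without replacement, so each draw removes one from its color and from the total.
P = (5/16) · (8/15) · (4/14) · (7/13) · (3/12) = 1/156 ≈ 0.0064.

1/156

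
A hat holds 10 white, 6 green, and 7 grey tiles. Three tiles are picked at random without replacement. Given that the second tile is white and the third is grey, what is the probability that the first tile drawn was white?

P(first=white and the second tile is white and the third is grey) = (10/23)·(9/22)·(7/21) = 15/253.
P(E) = Σ over first color = 15/253 + 10/253 + 10/253 = 35/253.
By Bayes, P(first=white | E) = 15/253 / 35/253 = 3/7 ≈ 0.4286.

3/7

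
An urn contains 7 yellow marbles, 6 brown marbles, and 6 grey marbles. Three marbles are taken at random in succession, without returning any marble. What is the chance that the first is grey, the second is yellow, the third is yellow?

14/323

Multiply the conditional probability of each draw in order, without replacement, so each draw removes one from its color and from the total.
P = (6/19) · (7/18) · (6/17) = 14/323 ≈ 0.0433.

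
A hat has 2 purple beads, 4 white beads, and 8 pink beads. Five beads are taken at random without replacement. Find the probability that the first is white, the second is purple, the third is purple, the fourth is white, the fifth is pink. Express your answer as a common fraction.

Multiply the conditional probability of each draw in order, without replacement, so each draw removes one from its color and from the total.
P = (4/14) · (2/13) · (1/12) · (3/11) · (8/10) = 4/5005 ≈ 0.0008.

4/5005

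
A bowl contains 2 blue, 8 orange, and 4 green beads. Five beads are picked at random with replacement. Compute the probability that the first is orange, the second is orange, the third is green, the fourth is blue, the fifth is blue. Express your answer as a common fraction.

Multiply the conditional probability of each draw in order, with replacement (the composition resets each draw).
P = (8/14) · (8/14) · (4/14) · (2/14) · (2/14) = 32/16807 ≈ 0.0019.

32/16807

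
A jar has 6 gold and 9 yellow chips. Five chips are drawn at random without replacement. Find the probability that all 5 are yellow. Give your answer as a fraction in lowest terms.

Unordered draws without replacement: count favorable combinations over C(15,5).
Favorable = C(6,0) · C(9,5) = 126; total = C(15,5) = 3003.
P = 126/3003 = 6/143 ≈ 0.0420.

6/143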